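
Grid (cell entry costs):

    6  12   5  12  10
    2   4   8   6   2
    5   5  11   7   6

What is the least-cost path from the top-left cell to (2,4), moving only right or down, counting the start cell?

34

Take [0,0]→[1,0]→[1,1]→[1,2]→[1,3]→[1,4]→[2,4] for a total of 6 + 2 + 4 + 8 + 6 + 2 + 6 = 34.
(Top row then right column would cost 53.)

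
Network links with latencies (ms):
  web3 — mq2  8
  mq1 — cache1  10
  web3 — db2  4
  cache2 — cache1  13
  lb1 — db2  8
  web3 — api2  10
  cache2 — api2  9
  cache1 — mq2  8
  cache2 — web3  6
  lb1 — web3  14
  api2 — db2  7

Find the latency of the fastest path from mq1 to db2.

Some routes from mq1 to db2:
mq1 -> cache1 -> cache2 -> api2 -> db2: 10 + 13 + 9 + 7 = 39
mq1 -> cache1 -> mq2 -> web3 -> db2: 10 + 8 + 8 + 4 = 30
mq1 -> cache1 -> cache2 -> web3 -> db2: 10 + 13 + 6 + 4 = 33
The minimum is 30 ms.

30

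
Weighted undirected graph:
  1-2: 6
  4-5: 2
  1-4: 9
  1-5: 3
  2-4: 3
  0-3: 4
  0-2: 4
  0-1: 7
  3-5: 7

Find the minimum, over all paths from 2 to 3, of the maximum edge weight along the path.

A few of the 2→3 routes:
2 - 4 - 5 - 3: max(3, 2, 7) = 7
2 - 0 - 3: max(4, 4) = 4
2 - 4 - 5 - 1 - 0 - 3: max(3, 2, 3, 7, 4) = 7
Best route has worst link 4.

4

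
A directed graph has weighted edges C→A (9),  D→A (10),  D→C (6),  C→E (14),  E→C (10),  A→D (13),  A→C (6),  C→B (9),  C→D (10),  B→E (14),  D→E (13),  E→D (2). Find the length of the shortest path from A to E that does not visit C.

Paths from A to E avoiding C:
A→D→E: 13 + 13 = 26
The minimum is 26.

26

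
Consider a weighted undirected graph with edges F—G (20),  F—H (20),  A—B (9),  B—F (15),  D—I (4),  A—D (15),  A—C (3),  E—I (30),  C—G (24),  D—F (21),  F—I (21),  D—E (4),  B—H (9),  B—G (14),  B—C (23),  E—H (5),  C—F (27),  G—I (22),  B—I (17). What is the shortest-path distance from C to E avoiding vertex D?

Some routes from C to E avoiding D:
C → A → B → H → E: 3 + 9 + 9 + 5 = 26
C → A → B → F → H → E: 3 + 9 + 15 + 20 + 5 = 52
C → B → H → E: 23 + 9 + 5 = 37
C → F → H → E: 27 + 20 + 5 = 52
Best route has total 26.

26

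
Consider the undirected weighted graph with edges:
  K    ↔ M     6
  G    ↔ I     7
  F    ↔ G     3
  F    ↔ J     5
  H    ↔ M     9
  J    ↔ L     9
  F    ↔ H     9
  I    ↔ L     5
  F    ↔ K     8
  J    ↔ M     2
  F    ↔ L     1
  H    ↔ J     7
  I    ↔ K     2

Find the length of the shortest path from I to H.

Some routes from I to H:
I -> K -> M -> J -> H: 2 + 6 + 2 + 7 = 17
I -> K -> M -> H: 2 + 6 + 9 = 17
I -> L -> F -> H: 5 + 1 + 9 = 15
Best route has total 15.

15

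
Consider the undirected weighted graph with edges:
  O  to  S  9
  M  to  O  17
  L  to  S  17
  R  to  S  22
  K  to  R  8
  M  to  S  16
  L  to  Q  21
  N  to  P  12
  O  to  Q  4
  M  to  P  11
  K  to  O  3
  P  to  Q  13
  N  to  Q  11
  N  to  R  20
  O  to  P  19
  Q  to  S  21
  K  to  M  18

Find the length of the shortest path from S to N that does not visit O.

32

A few of the S→N routes:
S-M-P-N: 16 + 11 + 12 = 39
S-Q-P-N: 21 + 13 + 12 = 46
S-L-Q-N: 17 + 21 + 11 = 49
S-R-N: 22 + 20 = 42
S-Q-N: 21 + 11 = 32
The minimum is 32.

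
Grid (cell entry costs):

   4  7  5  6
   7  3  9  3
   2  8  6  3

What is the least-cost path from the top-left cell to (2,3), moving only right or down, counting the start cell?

Best path: r0c0 r0c1 r0c2 r0c3 r1c3 r2c3
Cost: 4 + 7 + 5 + 6 + 3 + 3 = 28

28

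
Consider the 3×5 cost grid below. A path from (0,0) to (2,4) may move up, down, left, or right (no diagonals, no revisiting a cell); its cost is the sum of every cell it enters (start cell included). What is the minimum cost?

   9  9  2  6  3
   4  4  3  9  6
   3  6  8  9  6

Best path: r0c0 r0c1 r0c2 r0c3 r0c4 r1c4 r2c4
Cost: 9 + 9 + 2 + 6 + 3 + 6 + 6 = 41

41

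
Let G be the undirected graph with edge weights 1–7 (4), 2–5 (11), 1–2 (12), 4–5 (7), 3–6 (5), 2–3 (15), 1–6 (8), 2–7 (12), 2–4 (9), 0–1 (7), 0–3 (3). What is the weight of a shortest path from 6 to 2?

20

Routes from 6 to 2:
6 - 1 - 2: 8 + 12 = 20
6 - 3 - 2: 5 + 15 = 20
6 - 3 - 0 - 1 - 2: 5 + 3 + 7 + 12 = 27
6 - 1 - 0 - 3 - 2: 8 + 7 + 3 + 15 = 33
6 - 1 - 7 - 2: 8 + 4 + 12 = 24
6 - 3 - 0 - 1 - 7 - 2: 5 + 3 + 7 + 4 + 12 = 31
Shortest: 20.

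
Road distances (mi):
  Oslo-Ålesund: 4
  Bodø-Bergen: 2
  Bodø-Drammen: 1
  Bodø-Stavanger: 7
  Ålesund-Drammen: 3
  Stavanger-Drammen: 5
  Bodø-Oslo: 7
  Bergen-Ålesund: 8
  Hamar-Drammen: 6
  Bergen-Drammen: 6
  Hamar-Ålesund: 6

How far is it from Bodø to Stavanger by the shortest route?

Checking several routes:
Bodø → Drammen → Stavanger: 1 + 5 = 6
Bodø → Bergen → Drammen → Stavanger: 2 + 6 + 5 = 13
Bodø → Bergen → Ålesund → Drammen → Stavanger: 2 + 8 + 3 + 5 = 18
Bodø → Oslo → Ålesund → Drammen → Stavanger: 7 + 4 + 3 + 5 = 19
Bodø → Stavanger: 7
Best route has total 6 mi.

6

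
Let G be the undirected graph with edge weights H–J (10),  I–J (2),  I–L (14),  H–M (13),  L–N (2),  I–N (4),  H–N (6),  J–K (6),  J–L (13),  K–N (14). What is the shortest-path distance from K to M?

29

A few of the K→M routes:
K→J→I→N→H→M: 6 + 2 + 4 + 6 + 13 = 31
K→J→I→L→N→H→M: 6 + 2 + 14 + 2 + 6 + 13 = 43
K→J→L→N→H→M: 6 + 13 + 2 + 6 + 13 = 40
K→N→I→J→H→M: 14 + 4 + 2 + 10 + 13 = 43
K→J→H→M: 6 + 10 + 13 = 29
K→N→H→M: 14 + 6 + 13 = 33
Shortest: 29.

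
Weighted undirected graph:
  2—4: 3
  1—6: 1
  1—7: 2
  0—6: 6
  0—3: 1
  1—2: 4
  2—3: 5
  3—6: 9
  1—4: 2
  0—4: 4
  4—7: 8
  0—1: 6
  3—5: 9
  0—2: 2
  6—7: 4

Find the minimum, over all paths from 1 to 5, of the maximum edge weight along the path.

A few of the 1→5 routes:
1 -> 2 -> 4 -> 0 -> 6 -> 3 -> 5: max(4, 3, 4, 6, 9, 9) = 9
1 -> 2 -> 0 -> 4 -> 7 -> 6 -> 3 -> 5: max(4, 2, 4, 8, 4, 9, 9) = 9
1 -> 2 -> 0 -> 6 -> 3 -> 5: max(4, 2, 6, 9, 9) = 9
1 -> 2 -> 3 -> 5: max(4, 5, 9) = 9
1 -> 2 -> 0 -> 3 -> 5: max(4, 2, 1, 9) = 9
1 -> 2 -> 4 -> 0 -> 3 -> 5: max(4, 3, 4, 1, 9) = 9
Best route has worst link 9.

9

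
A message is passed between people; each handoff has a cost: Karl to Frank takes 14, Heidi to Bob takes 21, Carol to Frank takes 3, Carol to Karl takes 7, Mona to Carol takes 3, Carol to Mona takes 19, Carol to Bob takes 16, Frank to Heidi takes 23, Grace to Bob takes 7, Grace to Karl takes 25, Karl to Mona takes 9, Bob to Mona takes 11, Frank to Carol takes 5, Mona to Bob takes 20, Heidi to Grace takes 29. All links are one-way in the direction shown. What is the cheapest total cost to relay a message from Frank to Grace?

52

Routes from Frank to Grace:
Frank → Heidi → Grace: 23 + 29 = 52
The minimum is 52.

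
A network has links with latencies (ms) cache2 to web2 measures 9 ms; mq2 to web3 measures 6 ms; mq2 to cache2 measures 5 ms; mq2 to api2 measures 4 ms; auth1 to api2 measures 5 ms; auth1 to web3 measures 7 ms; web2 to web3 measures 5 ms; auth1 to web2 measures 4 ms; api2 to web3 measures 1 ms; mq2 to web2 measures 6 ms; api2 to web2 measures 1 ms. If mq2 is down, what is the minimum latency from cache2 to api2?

A few of the cache2→api2 routes:
cache2 → web2 → web3 → api2: 9 + 5 + 1 = 15
cache2 → web2 → auth1 → web3 → api2: 9 + 4 + 7 + 1 = 21
cache2 → web2 → auth1 → api2: 9 + 4 + 5 = 18
cache2 → web2 → api2: 9 + 1 = 10
Shortest: 10 ms.

10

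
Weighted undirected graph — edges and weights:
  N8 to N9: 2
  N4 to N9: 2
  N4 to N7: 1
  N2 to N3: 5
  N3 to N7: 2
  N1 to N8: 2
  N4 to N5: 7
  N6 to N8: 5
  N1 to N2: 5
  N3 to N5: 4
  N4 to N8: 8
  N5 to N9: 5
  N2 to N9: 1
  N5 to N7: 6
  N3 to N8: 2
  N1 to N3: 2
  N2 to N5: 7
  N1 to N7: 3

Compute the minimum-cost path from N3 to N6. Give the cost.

7

Comparing a few candidate routes:
N3-N7-N4-N9-N8-N6: 2 + 1 + 2 + 2 + 5 = 12
N3-N8-N6: 2 + 5 = 7
N3-N1-N8-N6: 2 + 2 + 5 = 9
The minimum is 7.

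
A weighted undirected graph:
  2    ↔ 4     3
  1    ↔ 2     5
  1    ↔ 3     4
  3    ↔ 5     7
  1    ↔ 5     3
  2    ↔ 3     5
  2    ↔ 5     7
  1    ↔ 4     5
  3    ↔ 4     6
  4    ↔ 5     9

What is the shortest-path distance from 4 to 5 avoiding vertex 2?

Paths from 4 to 5 avoiding 2:
4-3-1-5: 6 + 4 + 3 = 13
4-1-5: 5 + 3 = 8
4-5: 9
4-1-3-5: 5 + 4 + 7 = 16
4-3-5: 6 + 7 = 13
Best route has total 8.

8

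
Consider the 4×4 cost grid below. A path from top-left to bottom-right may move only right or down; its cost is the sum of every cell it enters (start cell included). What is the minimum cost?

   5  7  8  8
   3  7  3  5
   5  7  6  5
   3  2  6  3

Cheapest: (0,0) -> (1,0) -> (2,0) -> (3,0) -> (3,1) -> (3,2) -> (3,3)
  5 + 3 + 5 + 3 + 2 + 6 + 3 = 27

27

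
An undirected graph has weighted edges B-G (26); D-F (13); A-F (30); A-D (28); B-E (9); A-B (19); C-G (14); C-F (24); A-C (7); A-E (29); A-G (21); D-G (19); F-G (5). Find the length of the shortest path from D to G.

18

Comparing a few candidate routes:
D -> A -> C -> G: 28 + 7 + 14 = 49
D -> G: 19
D -> F -> G: 13 + 5 = 18
Best route has total 18.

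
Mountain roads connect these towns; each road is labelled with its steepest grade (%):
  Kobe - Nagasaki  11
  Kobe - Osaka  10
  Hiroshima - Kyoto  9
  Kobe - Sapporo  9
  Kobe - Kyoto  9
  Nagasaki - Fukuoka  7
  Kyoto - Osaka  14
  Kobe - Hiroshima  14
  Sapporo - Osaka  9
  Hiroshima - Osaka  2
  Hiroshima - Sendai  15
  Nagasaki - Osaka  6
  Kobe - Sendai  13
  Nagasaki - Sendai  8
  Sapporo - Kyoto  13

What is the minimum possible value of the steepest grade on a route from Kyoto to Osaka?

Comparing a few candidate routes:
Kyoto - Kobe - Sapporo - Osaka: max(9, 9, 9) = 9
Kyoto - Kobe - Sendai - Nagasaki - Osaka: max(9, 13, 8, 6) = 13
Kyoto - Sapporo - Osaka: max(13, 9) = 13
Kyoto - Kobe - Nagasaki - Osaka: max(9, 11, 6) = 11
Kyoto - Kobe - Osaka: max(9, 10) = 10
Kyoto - Hiroshima - Osaka: max(9, 2) = 9
Best route has worst link 9%.

9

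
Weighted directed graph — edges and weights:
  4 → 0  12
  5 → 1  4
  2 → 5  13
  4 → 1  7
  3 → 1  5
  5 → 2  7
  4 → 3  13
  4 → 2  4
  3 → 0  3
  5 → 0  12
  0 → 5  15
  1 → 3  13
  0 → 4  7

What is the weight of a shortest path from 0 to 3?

20

Checking several routes:
0 → 5 → 1 → 3: 15 + 4 + 13 = 32
0 → 4 → 1 → 3: 7 + 7 + 13 = 27
0 → 4 → 3: 7 + 13 = 20
Shortest: 20.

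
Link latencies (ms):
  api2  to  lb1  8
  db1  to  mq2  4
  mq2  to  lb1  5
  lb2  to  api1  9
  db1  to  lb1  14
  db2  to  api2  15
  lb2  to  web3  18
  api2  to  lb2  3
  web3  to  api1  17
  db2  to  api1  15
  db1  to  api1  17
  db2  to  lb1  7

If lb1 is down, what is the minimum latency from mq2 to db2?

Paths from mq2 to db2 avoiding lb1:
mq2 - db1 - api1 - lb2 - api2 - db2: 4 + 17 + 9 + 3 + 15 = 48
mq2 - db1 - api1 - web3 - lb2 - api2 - db2: 4 + 17 + 17 + 18 + 3 + 15 = 74
mq2 - db1 - api1 - db2: 4 + 17 + 15 = 36
Best route has total 36 ms.

36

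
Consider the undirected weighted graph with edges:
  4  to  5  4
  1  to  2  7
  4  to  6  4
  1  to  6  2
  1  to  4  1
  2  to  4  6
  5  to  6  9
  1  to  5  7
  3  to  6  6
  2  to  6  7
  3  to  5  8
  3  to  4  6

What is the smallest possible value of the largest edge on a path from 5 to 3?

Checking several routes:
5 - 4 - 2 - 6 - 3: max(4, 6, 7, 6) = 7
5 - 4 - 3: max(4, 6) = 6
5 - 4 - 1 - 6 - 3: max(4, 1, 2, 6) = 6
5 - 4 - 6 - 3: max(4, 4, 6) = 6
5 - 4 - 2 - 1 - 6 - 3: max(4, 6, 7, 2, 6) = 7
Best route has worst link 6.

6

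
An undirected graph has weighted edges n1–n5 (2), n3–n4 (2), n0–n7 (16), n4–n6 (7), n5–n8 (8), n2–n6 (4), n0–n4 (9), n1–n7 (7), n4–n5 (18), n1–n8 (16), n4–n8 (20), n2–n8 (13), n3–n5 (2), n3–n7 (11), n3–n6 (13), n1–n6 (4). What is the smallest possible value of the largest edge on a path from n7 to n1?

7

Comparing a few candidate routes:
n7 → n3 → n5 → n1: max(11, 2, 2) = 11
n7 → n1: max(7) = 7
n7 → n3 → n4 → n6 → n1: max(11, 2, 7, 4) = 11
The minimum achievable maximum is 7.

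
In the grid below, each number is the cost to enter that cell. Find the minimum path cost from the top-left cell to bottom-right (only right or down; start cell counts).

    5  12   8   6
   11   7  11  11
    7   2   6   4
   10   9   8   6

41

One optimal route is [0,0] → [1,0] → [1,1] → [2,1] → [2,2] → [2,3] → [3,3].
Its cost is 5 + 11 + 7 + 2 + 6 + 4 + 6 = 41.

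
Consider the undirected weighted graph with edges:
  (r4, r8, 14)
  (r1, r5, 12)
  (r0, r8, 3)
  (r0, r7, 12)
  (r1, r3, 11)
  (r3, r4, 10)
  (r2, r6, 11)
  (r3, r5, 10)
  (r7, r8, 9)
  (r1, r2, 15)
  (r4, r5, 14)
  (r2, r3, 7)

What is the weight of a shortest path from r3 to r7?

33

Checking several routes:
r3 -> r4 -> r8 -> r0 -> r7: 10 + 14 + 3 + 12 = 39
r3 -> r1 -> r5 -> r4 -> r8 -> r0 -> r7: 11 + 12 + 14 + 14 + 3 + 12 = 66
r3 -> r1 -> r5 -> r4 -> r8 -> r7: 11 + 12 + 14 + 14 + 9 = 60
r3 -> r4 -> r8 -> r7: 10 + 14 + 9 = 33
r3 -> r5 -> r4 -> r8 -> r7: 10 + 14 + 14 + 9 = 47
r3 -> r5 -> r4 -> r8 -> r0 -> r7: 10 + 14 + 14 + 3 + 12 = 53
Best route has total 33.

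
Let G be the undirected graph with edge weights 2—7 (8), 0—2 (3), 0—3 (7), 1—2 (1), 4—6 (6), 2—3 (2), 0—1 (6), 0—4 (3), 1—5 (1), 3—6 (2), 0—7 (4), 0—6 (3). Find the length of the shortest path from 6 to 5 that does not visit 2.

10

Candidate routes:
6-0-1-5: 3 + 6 + 1 = 10
6-4-0-1-5: 6 + 3 + 6 + 1 = 16
6-3-0-1-5: 2 + 7 + 6 + 1 = 16
Shortest: 10.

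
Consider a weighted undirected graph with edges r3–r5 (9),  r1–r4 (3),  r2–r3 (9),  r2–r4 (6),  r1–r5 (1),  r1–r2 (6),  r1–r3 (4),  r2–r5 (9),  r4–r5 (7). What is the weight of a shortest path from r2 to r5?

Checking several routes:
r2 -> r1 -> r5: 6 + 1 = 7
r2 -> r4 -> r1 -> r5: 6 + 3 + 1 = 10
r2 -> r5: 9
The minimum is 7.

7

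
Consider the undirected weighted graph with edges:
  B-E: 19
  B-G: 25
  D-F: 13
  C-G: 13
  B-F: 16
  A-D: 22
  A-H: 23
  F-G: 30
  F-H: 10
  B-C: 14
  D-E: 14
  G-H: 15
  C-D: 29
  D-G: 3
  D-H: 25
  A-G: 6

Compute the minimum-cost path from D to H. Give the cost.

18

Checking several routes:
D - G - H: 3 + 15 = 18
D - H: 25
D - F - H: 13 + 10 = 23
Shortest: 18.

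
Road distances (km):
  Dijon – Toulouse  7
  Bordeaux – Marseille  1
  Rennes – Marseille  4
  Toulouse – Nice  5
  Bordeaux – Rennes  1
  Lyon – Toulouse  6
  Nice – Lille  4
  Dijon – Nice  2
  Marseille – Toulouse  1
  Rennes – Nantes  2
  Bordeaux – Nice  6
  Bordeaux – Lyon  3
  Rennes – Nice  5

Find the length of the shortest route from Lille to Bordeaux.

10

Some routes from Lille to Bordeaux:
Lille→Nice→Dijon→Toulouse→Marseille→Bordeaux: 4 + 2 + 7 + 1 + 1 = 15
Lille→Nice→Toulouse→Marseille→Bordeaux: 4 + 5 + 1 + 1 = 11
Lille→Nice→Bordeaux: 4 + 6 = 10
Lille→Nice→Toulouse→Marseille→Rennes→Bordeaux: 4 + 5 + 1 + 4 + 1 = 15
Lille→Nice→Rennes→Bordeaux: 4 + 5 + 1 = 10
Lille→Nice→Rennes→Marseille→Bordeaux: 4 + 5 + 4 + 1 = 14
Shortest: 10 km.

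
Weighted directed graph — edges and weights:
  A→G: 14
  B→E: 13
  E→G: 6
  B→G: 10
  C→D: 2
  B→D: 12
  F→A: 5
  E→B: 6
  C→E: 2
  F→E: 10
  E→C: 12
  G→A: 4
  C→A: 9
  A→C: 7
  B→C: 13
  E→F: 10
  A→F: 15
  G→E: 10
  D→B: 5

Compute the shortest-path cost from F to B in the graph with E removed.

19

Candidate routes:
F-A-C-D-B: 5 + 7 + 2 + 5 = 19
Shortest: 19.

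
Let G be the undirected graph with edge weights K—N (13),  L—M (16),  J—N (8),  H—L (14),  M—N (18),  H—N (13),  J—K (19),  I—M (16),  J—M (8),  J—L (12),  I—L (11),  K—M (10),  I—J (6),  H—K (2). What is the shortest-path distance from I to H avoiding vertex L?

26

A few of the I→H routes:
I -> J -> N -> K -> H: 6 + 8 + 13 + 2 = 29
I -> J -> M -> K -> H: 6 + 8 + 10 + 2 = 26
I -> J -> N -> H: 6 + 8 + 13 = 27
I -> J -> K -> H: 6 + 19 + 2 = 27
I -> J -> N -> M -> K -> H: 6 + 8 + 18 + 10 + 2 = 44
I -> M -> K -> H: 16 + 10 + 2 = 28
The minimum is 26.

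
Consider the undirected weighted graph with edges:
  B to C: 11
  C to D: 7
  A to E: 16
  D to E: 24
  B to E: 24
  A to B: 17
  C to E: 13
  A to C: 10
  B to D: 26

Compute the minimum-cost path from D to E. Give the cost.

A few of the D→E routes:
D→B→C→E: 26 + 11 + 13 = 50
D→C→E: 7 + 13 = 20
D→E: 24
D→B→E: 26 + 24 = 50
D→C→A→E: 7 + 10 + 16 = 33
D→C→B→E: 7 + 11 + 24 = 42
The minimum is 20.

20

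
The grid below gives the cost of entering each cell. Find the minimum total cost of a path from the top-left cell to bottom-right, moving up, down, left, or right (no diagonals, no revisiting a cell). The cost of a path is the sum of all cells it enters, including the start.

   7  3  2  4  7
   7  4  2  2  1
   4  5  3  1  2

19

Cheapest: [0,0]→[0,1]→[0,2]→[1,2]→[1,3]→[1,4]→[2,4]
  7 + 3 + 2 + 2 + 2 + 1 + 2 = 19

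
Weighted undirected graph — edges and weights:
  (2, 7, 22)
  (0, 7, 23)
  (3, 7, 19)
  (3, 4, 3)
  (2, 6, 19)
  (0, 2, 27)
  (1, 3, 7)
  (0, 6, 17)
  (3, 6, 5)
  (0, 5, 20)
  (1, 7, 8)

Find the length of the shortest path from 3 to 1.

Some routes from 3 to 1:
3 -> 7 -> 1: 19 + 8 = 27
3 -> 6 -> 0 -> 7 -> 1: 5 + 17 + 23 + 8 = 53
3 -> 6 -> 2 -> 7 -> 1: 5 + 19 + 22 + 8 = 54
3 -> 1: 7
Shortest: 7.

7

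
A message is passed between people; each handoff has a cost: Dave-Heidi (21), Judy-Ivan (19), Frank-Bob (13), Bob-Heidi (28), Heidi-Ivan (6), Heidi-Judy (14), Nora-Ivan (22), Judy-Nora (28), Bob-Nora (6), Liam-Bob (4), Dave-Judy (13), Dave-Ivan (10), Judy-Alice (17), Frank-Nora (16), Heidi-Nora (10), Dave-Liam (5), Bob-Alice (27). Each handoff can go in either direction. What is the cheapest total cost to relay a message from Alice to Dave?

30

Some routes from Alice to Dave:
Alice - Bob - Liam - Dave: 27 + 4 + 5 = 36
Alice - Judy - Heidi - Ivan - Dave: 17 + 14 + 6 + 10 = 47
Alice - Judy - Dave: 17 + 13 = 30
Alice - Judy - Ivan - Dave: 17 + 19 + 10 = 46
Best route has total 30.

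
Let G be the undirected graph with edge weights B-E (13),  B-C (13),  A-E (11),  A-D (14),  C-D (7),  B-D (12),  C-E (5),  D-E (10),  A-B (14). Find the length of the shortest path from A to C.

Checking several routes:
A -> E -> D -> C: 11 + 10 + 7 = 28
A -> D -> C: 14 + 7 = 21
A -> B -> C: 14 + 13 = 27
A -> E -> C: 11 + 5 = 16
Best route has total 16.

16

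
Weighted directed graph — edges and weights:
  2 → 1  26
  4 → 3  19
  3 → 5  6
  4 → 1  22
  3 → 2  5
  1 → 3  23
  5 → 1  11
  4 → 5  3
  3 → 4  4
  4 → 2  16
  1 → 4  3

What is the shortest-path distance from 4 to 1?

A few of the 4→1 routes:
4 - 3 - 5 - 1: 19 + 6 + 11 = 36
4 - 1: 22
4 - 5 - 1: 3 + 11 = 14
4 - 2 - 1: 16 + 26 = 42
Best route has total 14.

14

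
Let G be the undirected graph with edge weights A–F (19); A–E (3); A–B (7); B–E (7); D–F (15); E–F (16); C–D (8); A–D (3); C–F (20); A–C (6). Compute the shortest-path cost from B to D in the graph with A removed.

38

Candidate routes:
B→E→F→D: 7 + 16 + 15 = 38
B→E→F→C→D: 7 + 16 + 20 + 8 = 51
Shortest: 38.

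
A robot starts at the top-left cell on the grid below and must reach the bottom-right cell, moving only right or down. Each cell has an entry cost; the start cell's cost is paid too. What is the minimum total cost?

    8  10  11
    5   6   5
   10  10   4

Best path: (0,0)→(1,0)→(1,1)→(1,2)→(2,2)
Cost: 8 + 5 + 6 + 5 + 4 = 28
For comparison, the top-then-right route costs 38.

28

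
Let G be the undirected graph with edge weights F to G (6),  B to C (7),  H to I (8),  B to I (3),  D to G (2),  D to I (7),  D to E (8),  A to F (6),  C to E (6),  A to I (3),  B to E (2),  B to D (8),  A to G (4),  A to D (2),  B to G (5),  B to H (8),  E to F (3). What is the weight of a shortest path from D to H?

13

Comparing a few candidate routes:
D-I-H: 7 + 8 = 15
D-G-B-H: 2 + 5 + 8 = 15
D-G-A-I-H: 2 + 4 + 3 + 8 = 17
D-B-H: 8 + 8 = 16
D-A-I-B-H: 2 + 3 + 3 + 8 = 16
D-A-I-H: 2 + 3 + 8 = 13
Best route has total 13.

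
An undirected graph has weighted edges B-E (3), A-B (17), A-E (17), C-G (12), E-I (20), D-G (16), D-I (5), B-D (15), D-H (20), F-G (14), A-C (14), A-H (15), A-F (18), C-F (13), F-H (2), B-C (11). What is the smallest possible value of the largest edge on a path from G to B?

Some routes from G to B:
G - F - C - B: max(14, 13, 11) = 14
G - C - B: max(12, 11) = 12
G - F - H - A - C - B: max(14, 2, 15, 14, 11) = 15
G - D - B: max(16, 15) = 16
Best route has worst link 12.

12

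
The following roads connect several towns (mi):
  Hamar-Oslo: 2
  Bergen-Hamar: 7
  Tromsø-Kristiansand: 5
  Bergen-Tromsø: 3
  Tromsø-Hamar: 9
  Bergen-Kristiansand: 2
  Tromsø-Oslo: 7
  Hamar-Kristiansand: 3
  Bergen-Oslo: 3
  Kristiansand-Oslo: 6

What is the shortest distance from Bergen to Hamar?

5

Some routes from Bergen to Hamar:
Bergen → Hamar: 7
Bergen → Kristiansand → Hamar: 2 + 3 = 5
Bergen → Oslo → Hamar: 3 + 2 = 5
Best route has total 5 mi.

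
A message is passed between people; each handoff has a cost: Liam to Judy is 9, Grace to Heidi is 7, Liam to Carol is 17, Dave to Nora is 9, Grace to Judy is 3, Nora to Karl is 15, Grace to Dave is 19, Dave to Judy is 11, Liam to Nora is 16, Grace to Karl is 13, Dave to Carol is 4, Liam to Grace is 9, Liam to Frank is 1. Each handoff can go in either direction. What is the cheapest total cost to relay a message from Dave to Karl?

A few of the Dave→Karl routes:
Dave → Grace → Karl: 19 + 13 = 32
Dave → Nora → Karl: 9 + 15 = 24
Dave → Judy → Grace → Karl: 11 + 3 + 13 = 27
Best route has total 24.

24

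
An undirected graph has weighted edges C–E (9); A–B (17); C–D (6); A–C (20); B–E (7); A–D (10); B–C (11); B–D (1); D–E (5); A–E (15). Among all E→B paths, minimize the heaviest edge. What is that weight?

Some routes from E to B:
E - D - B: max(5, 1) = 5
E - C - B: max(9, 11) = 11
E - B: max(7) = 7
E - D - C - B: max(5, 6, 11) = 11
E - C - D - B: max(9, 6, 1) = 9
The minimum achievable maximum is 5.

5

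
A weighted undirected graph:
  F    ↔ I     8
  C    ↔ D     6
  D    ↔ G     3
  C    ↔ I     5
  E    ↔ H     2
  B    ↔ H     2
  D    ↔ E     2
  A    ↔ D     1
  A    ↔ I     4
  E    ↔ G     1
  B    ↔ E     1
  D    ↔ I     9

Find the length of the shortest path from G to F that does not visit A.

A few of the G→F routes:
G - D - C - I - F: 3 + 6 + 5 + 8 = 22
G - D - I - F: 3 + 9 + 8 = 20
G - E - D - I - F: 1 + 2 + 9 + 8 = 20
The minimum is 20.

20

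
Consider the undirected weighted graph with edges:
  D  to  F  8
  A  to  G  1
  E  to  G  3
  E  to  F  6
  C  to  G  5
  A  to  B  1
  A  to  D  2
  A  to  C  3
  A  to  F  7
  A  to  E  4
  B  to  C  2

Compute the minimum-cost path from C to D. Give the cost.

A few of the C→D routes:
C → A → D: 3 + 2 = 5
C → B → A → F → D: 2 + 1 + 7 + 8 = 18
C → G → A → D: 5 + 1 + 2 = 8
C → B → A → D: 2 + 1 + 2 = 5
C → G → E → A → D: 5 + 3 + 4 + 2 = 14
Shortest: 5.

5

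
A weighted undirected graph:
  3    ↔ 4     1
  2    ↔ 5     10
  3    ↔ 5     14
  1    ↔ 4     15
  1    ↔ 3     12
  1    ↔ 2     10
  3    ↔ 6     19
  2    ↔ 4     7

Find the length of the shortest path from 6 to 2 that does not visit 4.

Routes from 6 to 2 avoiding 4:
6 → 3 → 1 → 2: 19 + 12 + 10 = 41
6 → 3 → 5 → 2: 19 + 14 + 10 = 43
The minimum is 41.

41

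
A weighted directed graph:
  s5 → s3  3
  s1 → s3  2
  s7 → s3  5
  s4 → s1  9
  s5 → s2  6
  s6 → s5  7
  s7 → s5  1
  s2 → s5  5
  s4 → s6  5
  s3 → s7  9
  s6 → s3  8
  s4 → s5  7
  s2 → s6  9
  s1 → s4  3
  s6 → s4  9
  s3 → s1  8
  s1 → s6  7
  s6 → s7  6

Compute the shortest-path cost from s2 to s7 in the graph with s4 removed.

Paths from s2 to s7 avoiding s4:
s2 → s6 → s3 → s7: 9 + 8 + 9 = 26
s2 → s5 → s3 → s1 → s6 → s7: 5 + 3 + 8 + 7 + 6 = 29
s2 → s5 → s3 → s7: 5 + 3 + 9 = 17
s2 → s6 → s5 → s3 → s7: 9 + 7 + 3 + 9 = 28
s2 → s6 → s7: 9 + 6 = 15
Best route has total 15.

15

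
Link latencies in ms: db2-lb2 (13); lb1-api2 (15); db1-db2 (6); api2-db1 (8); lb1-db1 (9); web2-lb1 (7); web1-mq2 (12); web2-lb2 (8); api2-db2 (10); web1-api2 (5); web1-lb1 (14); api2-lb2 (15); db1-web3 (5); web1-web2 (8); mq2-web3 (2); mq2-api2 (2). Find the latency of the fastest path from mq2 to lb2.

Checking several routes:
mq2 → api2 → db2 → lb2: 2 + 10 + 13 = 25
mq2 → api2 → web1 → web2 → lb2: 2 + 5 + 8 + 8 = 23
mq2 → api2 → lb2: 2 + 15 = 17
mq2 → web3 → db1 → db2 → lb2: 2 + 5 + 6 + 13 = 26
Shortest: 17 ms.

17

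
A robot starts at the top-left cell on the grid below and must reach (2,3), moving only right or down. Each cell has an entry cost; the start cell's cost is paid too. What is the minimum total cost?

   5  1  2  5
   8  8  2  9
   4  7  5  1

Path (0,0) → (0,1) → (0,2) → (1,2) → (2,2) → (2,3): 5 + 1 + 2 + 2 + 5 + 1 = 16.
For comparison, the top-then-right route costs 23.

16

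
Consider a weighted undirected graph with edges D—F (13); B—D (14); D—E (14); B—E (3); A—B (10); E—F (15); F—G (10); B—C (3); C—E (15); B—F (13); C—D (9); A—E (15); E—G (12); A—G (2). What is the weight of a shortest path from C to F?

Some routes from C to F:
C-B-A-G-F: 3 + 10 + 2 + 10 = 25
C-B-F: 3 + 13 = 16
C-B-E-F: 3 + 3 + 15 = 21
C-D-F: 9 + 13 = 22
C-E-F: 15 + 15 = 30
C-B-E-G-F: 3 + 3 + 12 + 10 = 28
Shortest: 16.

16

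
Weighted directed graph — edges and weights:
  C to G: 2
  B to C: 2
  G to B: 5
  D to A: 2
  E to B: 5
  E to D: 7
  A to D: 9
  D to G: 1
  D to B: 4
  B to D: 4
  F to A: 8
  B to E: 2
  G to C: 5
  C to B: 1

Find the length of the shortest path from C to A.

7

Paths from C to A:
C-B-E-D-A: 1 + 2 + 7 + 2 = 12
C-B-D-A: 1 + 4 + 2 = 7
C-G-B-E-D-A: 2 + 5 + 2 + 7 + 2 = 18
C-G-B-D-A: 2 + 5 + 4 + 2 = 13
Best route has total 7.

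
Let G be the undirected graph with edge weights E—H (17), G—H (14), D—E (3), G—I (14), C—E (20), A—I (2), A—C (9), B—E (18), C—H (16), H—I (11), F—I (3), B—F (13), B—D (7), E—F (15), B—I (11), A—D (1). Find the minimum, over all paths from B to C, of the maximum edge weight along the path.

9

Comparing a few candidate routes:
B → F → I → A → C: max(13, 3, 2, 9) = 13
B → D → E → F → I → A → C: max(7, 3, 15, 3, 2, 9) = 15
B → I → F → E → D → A → C: max(11, 3, 15, 3, 1, 9) = 15
B → D → A → C: max(7, 1, 9) = 9
B → F → E → D → A → C: max(13, 15, 3, 1, 9) = 15
B → I → A → C: max(11, 2, 9) = 11
Best route has worst link 9.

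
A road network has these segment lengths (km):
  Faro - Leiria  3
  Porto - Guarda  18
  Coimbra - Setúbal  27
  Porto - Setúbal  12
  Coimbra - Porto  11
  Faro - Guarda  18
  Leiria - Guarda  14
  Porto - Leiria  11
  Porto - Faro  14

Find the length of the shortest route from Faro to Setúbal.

Checking several routes:
Faro -> Leiria -> Porto -> Coimbra -> Setúbal: 3 + 11 + 11 + 27 = 52
Faro -> Porto -> Setúbal: 14 + 12 = 26
Faro -> Porto -> Coimbra -> Setúbal: 14 + 11 + 27 = 52
Faro -> Leiria -> Porto -> Setúbal: 3 + 11 + 12 = 26
Faro -> Leiria -> Guarda -> Porto -> Setúbal: 3 + 14 + 18 + 12 = 47
Faro -> Guarda -> Porto -> Setúbal: 18 + 18 + 12 = 48
The minimum is 26 km.

26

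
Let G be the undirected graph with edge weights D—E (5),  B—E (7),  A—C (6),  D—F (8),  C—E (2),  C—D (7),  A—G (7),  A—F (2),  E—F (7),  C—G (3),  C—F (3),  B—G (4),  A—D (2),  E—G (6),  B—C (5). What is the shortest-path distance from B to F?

8

A few of the B→F routes:
B - E - C - F: 7 + 2 + 3 = 12
B - G - A - F: 4 + 7 + 2 = 13
B - C - F: 5 + 3 = 8
B - G - C - F: 4 + 3 + 3 = 10
Best route has total 8.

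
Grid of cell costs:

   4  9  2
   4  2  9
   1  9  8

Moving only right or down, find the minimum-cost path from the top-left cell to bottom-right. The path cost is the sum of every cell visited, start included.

26

Cheapest: r0c0 -> r1c0 -> r2c0 -> r2c1 -> r2c2
  4 + 4 + 1 + 9 + 8 = 26
(Top row then right column would cost 32.)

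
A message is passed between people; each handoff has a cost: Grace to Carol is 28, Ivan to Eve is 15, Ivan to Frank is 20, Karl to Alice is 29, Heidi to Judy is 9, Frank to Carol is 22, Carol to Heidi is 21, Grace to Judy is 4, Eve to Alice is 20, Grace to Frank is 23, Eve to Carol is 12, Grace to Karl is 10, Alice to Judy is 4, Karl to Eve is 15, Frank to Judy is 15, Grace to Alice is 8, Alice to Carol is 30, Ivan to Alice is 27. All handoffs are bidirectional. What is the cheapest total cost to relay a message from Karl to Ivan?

Checking several routes:
Karl - Grace - Judy - Frank - Ivan: 10 + 4 + 15 + 20 = 49
Karl - Eve - Ivan: 15 + 15 = 30
Karl - Grace - Alice - Ivan: 10 + 8 + 27 = 45
Karl - Grace - Judy - Alice - Ivan: 10 + 4 + 4 + 27 = 45
Shortest: 30.

30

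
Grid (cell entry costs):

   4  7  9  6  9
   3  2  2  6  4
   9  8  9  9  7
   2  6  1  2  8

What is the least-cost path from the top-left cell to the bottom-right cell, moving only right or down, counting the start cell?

One optimal route is (0,0)→(1,0)→(1,1)→(1,2)→(2,2)→(3,2)→(3,3)→(3,4).
Its cost is 4 + 3 + 2 + 2 + 9 + 1 + 2 + 8 = 31.
For comparison, the top-then-right route costs 54.

31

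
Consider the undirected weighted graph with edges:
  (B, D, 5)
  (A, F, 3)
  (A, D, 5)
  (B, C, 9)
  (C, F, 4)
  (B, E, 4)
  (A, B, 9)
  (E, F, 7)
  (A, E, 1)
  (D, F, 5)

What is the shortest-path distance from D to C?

9

Some routes from D to C:
D → B → E → A → F → C: 5 + 4 + 1 + 3 + 4 = 17
D → F → C: 5 + 4 = 9
D → A → E → F → C: 5 + 1 + 7 + 4 = 17
D → A → F → C: 5 + 3 + 4 = 12
D → B → C: 5 + 9 = 14
The minimum is 9.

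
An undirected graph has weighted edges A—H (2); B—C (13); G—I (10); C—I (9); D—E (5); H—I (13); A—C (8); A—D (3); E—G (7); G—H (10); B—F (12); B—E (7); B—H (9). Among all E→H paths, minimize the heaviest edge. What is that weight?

Comparing a few candidate routes:
E-G-H: max(7, 10) = 10
E-B-H: max(7, 9) = 9
E-D-A-H: max(5, 3, 2) = 5
Smallest bottleneck: 5.

5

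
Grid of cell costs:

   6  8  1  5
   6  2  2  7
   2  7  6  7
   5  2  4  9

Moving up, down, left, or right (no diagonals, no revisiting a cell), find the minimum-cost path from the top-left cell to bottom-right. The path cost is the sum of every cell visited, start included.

34

Best path: (0,0) → (1,0) → (2,0) → (3,0) → (3,1) → (3,2) → (3,3)
Cost: 6 + 6 + 2 + 5 + 2 + 4 + 9 = 34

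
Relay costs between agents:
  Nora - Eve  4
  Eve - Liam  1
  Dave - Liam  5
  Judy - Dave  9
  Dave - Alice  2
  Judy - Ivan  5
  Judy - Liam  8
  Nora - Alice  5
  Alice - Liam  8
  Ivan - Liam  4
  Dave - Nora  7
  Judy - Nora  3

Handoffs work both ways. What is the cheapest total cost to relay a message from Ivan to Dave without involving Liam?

Candidate routes:
Ivan-Judy-Nora-Dave: 5 + 3 + 7 = 15
Ivan-Judy-Dave: 5 + 9 = 14
Ivan-Judy-Nora-Alice-Dave: 5 + 3 + 5 + 2 = 15
Shortest: 14.

14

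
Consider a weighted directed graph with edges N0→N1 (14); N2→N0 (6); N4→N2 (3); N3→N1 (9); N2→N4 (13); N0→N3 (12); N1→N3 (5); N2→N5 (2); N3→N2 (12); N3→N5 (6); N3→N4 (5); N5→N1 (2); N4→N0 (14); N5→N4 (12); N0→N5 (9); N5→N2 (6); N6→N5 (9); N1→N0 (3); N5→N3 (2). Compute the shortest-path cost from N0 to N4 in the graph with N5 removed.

17

Routes from N0 to N4 avoiding N5:
N0→N1→N3→N2→N4: 14 + 5 + 12 + 13 = 44
N0→N3→N2→N4: 12 + 12 + 13 = 37
N0→N1→N3→N4: 14 + 5 + 5 = 24
N0→N3→N4: 12 + 5 = 17
The minimum is 17.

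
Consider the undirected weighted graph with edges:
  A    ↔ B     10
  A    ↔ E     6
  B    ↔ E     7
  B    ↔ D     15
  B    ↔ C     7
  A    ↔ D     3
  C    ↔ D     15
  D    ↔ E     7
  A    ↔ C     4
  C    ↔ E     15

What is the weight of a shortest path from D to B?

13

A few of the D→B routes:
D→A→E→B: 3 + 6 + 7 = 16
D→B: 15
D→A→B: 3 + 10 = 13
D→A→C→B: 3 + 4 + 7 = 14
D→E→B: 7 + 7 = 14
The minimum is 13.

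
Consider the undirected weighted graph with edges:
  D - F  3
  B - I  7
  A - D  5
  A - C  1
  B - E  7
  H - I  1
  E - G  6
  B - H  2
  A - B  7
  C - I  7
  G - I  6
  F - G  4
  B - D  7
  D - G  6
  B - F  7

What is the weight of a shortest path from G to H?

7

Comparing a few candidate routes:
G - F - B - H: 4 + 7 + 2 = 13
G - D - B - H: 6 + 7 + 2 = 15
G - I - B - H: 6 + 7 + 2 = 15
G - I - H: 6 + 1 = 7
Shortest: 7.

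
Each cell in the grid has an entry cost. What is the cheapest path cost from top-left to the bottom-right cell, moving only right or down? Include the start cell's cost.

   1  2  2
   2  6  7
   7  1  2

12

Best path: [0,0] → [0,1] → [1,1] → [2,1] → [2,2]
Cost: 1 + 2 + 6 + 1 + 2 = 12
(Top row then right column would cost 14.)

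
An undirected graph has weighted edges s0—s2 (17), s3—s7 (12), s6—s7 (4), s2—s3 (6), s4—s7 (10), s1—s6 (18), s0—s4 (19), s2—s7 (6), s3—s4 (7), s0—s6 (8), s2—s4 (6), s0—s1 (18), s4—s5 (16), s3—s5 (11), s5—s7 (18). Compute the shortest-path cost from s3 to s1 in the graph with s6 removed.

Some routes from s3 to s1 avoiding s6:
s3 -> s4 -> s0 -> s1: 7 + 19 + 18 = 44
s3 -> s4 -> s2 -> s0 -> s1: 7 + 6 + 17 + 18 = 48
s3 -> s2 -> s0 -> s1: 6 + 17 + 18 = 41
s3 -> s2 -> s4 -> s0 -> s1: 6 + 6 + 19 + 18 = 49
The minimum is 41.

41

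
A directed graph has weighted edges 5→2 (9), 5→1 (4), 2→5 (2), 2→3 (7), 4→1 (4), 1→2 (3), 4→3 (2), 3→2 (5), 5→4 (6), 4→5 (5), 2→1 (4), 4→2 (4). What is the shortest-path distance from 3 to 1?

9

Candidate routes:
3 - 2 - 1: 5 + 4 = 9
3 - 2 - 5 - 1: 5 + 2 + 4 = 11
3 - 2 - 5 - 4 - 1: 5 + 2 + 6 + 4 = 17
Best route has total 9.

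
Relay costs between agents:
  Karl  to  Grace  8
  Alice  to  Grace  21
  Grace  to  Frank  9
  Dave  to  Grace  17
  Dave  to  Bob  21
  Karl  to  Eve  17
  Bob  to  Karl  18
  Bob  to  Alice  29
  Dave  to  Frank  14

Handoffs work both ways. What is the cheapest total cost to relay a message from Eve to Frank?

34

A few of the Eve→Frank routes:
Eve -> Karl -> Bob -> Dave -> Grace -> Frank: 17 + 18 + 21 + 17 + 9 = 82
Eve -> Karl -> Grace -> Dave -> Frank: 17 + 8 + 17 + 14 = 56
Eve -> Karl -> Bob -> Dave -> Frank: 17 + 18 + 21 + 14 = 70
Eve -> Karl -> Grace -> Frank: 17 + 8 + 9 = 34
Eve -> Karl -> Bob -> Alice -> Grace -> Frank: 17 + 18 + 29 + 21 + 9 = 94
Shortest: 34.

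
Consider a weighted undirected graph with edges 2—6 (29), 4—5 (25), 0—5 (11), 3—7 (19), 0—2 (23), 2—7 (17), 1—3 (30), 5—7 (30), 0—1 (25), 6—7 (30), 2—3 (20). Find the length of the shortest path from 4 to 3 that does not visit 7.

79

Candidate routes:
4 - 5 - 0 - 2 - 3: 25 + 11 + 23 + 20 = 79
4 - 5 - 0 - 1 - 3: 25 + 11 + 25 + 30 = 91
Shortest: 79.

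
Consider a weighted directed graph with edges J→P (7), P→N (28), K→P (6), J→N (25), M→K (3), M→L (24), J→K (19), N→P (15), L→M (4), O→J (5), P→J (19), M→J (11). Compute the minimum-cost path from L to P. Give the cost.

Routes from L to P:
L -> M -> J -> K -> P: 4 + 11 + 19 + 6 = 40
L -> M -> K -> P: 4 + 3 + 6 = 13
L -> M -> J -> P: 4 + 11 + 7 = 22
L -> M -> J -> N -> P: 4 + 11 + 25 + 15 = 55
The minimum is 13.

13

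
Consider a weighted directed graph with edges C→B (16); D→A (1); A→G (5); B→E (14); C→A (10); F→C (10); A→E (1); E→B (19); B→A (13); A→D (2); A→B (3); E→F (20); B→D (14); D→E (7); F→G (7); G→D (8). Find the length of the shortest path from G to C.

Routes from G to C:
G -> D -> A -> E -> F -> C: 8 + 1 + 1 + 20 + 10 = 40
G -> D -> A -> B -> E -> F -> C: 8 + 1 + 3 + 14 + 20 + 10 = 56
G -> D -> E -> F -> C: 8 + 7 + 20 + 10 = 45
Shortest: 40.

40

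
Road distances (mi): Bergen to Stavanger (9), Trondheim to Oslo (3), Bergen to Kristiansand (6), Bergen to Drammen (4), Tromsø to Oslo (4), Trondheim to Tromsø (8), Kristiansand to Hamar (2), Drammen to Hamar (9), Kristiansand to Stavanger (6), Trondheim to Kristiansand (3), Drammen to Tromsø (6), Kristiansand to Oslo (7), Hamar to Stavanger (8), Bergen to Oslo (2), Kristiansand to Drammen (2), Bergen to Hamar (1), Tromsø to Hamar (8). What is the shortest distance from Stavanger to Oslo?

11

Some routes from Stavanger to Oslo:
Stavanger → Kristiansand → Trondheim → Oslo: 6 + 3 + 3 = 12
Stavanger → Bergen → Oslo: 9 + 2 = 11
Stavanger → Kristiansand → Hamar → Bergen → Oslo: 6 + 2 + 1 + 2 = 11
Stavanger → Hamar → Bergen → Oslo: 8 + 1 + 2 = 11
Stavanger → Kristiansand → Oslo: 6 + 7 = 13
Shortest: 11 mi.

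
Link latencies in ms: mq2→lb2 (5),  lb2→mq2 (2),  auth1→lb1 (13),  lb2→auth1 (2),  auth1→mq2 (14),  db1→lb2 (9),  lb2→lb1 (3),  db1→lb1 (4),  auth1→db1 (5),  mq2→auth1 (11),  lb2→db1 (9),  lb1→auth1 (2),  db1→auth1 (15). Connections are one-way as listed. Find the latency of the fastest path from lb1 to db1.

7

Paths from lb1 to db1:
lb1→auth1→db1: 2 + 5 = 7
lb1→auth1→mq2→lb2→db1: 2 + 14 + 5 + 9 = 30
Shortest: 7 ms.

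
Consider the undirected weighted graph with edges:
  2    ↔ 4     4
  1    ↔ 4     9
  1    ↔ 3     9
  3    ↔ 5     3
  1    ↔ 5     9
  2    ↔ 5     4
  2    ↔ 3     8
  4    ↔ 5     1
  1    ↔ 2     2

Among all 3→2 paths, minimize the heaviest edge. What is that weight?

Some routes from 3 to 2:
3→2: max(8) = 8
3→5→2: max(3, 4) = 4
3→5→4→2: max(3, 1, 4) = 4
Smallest bottleneck: 4.

4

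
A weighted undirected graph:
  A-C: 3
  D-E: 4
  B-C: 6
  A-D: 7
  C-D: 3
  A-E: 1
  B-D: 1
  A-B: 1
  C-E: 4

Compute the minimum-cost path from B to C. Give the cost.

4

Checking several routes:
B - D - C: 1 + 3 = 4
B - C: 6
B - A - C: 1 + 3 = 4
B - A - E - C: 1 + 1 + 4 = 6
The minimum is 4.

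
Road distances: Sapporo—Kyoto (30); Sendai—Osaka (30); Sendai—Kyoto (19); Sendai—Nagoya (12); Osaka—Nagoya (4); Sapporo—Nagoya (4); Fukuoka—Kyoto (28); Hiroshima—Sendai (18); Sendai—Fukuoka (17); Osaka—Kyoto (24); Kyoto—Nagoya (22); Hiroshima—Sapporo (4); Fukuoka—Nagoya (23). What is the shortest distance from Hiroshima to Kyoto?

Some routes from Hiroshima to Kyoto:
Hiroshima-Sapporo-Kyoto: 4 + 30 = 34
Hiroshima-Sapporo-Nagoya-Osaka-Kyoto: 4 + 4 + 4 + 24 = 36
Hiroshima-Sapporo-Nagoya-Kyoto: 4 + 4 + 22 = 30
Best route has total 30.

30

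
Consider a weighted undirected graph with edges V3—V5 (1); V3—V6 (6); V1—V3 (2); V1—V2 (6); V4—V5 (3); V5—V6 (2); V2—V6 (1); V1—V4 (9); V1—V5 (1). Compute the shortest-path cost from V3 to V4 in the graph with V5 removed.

Candidate routes:
V3 - V1 - V4: 2 + 9 = 11
V3 - V6 - V2 - V1 - V4: 6 + 1 + 6 + 9 = 22
Best route has total 11.

11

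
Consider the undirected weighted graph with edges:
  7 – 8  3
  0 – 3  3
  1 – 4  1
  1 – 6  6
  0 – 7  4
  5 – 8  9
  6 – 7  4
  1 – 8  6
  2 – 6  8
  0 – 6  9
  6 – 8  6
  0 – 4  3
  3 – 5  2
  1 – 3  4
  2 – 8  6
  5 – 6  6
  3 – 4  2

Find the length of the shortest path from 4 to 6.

7

A few of the 4→6 routes:
4 -> 1 -> 6: 1 + 6 = 7
4 -> 3 -> 0 -> 7 -> 6: 2 + 3 + 4 + 4 = 13
4 -> 3 -> 1 -> 6: 2 + 4 + 6 = 12
4 -> 0 -> 6: 3 + 9 = 12
4 -> 0 -> 7 -> 6: 3 + 4 + 4 = 11
4 -> 3 -> 5 -> 6: 2 + 2 + 6 = 10
The minimum is 7.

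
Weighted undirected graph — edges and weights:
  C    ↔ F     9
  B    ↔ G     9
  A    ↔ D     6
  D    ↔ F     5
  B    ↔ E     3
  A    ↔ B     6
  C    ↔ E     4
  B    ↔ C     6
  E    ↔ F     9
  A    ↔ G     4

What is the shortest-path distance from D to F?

Some routes from D to F:
D-A-G-B-E-F: 6 + 4 + 9 + 3 + 9 = 31
D-A-B-E-C-F: 6 + 6 + 3 + 4 + 9 = 28
D-F: 5
D-A-B-C-E-F: 6 + 6 + 6 + 4 + 9 = 31
D-A-B-E-F: 6 + 6 + 3 + 9 = 24
D-A-B-C-F: 6 + 6 + 6 + 9 = 27
The minimum is 5.

5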